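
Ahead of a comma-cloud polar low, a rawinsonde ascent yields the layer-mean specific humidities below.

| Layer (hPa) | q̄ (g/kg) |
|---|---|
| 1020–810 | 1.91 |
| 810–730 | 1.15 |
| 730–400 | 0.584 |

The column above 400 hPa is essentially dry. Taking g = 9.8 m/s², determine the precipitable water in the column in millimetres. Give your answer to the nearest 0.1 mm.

Precipitable water is the column-integrated vapour mass per unit area: PW = (1/g) Σ q̄ Δp, with q in kg/kg and Δp in Pa (1 kg/m² of water = 1 mm).
Layer 1020–810 hPa: Δp = 210 hPa = 21000 Pa, q̄ = 0.00191 kg/kg → 0.00191 × 21000 / 9.8 = 4.09 mm
Layer 810–730 hPa: Δp = 80 hPa = 8000 Pa, q̄ = 0.00115 kg/kg → 0.00115 × 8000 / 9.8 = 0.94 mm
Layer 730–400 hPa: Δp = 330 hPa = 33000 Pa, q̄ = 0.000584 kg/kg → 0.000584 × 33000 / 9.8 = 1.97 mm
PW = 4.09 + 0.94 + 1.97 = 7.00 ≈ 7.0 mm.

PW ≈ 7.0 mm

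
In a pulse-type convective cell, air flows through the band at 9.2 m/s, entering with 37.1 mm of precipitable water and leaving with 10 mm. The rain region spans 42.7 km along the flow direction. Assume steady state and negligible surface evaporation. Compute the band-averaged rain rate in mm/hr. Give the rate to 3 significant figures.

Column moisture flux per unit crosswind length is F = V × PW.
Inflow: F_in = 9.2 × 37.1 = 341.32 mm·m/s
Outflow: F_out = 9.2 × 10 = 92 mm·m/s
Steady-state rate R = (F_in − F_out)/L = (341.32 − 92) / 42700 m = 5.839e-03 mm/s.
R = 5.839e-03 × 3600 = 21.0 mm/hr.

R ≈ 21.0 mm/hr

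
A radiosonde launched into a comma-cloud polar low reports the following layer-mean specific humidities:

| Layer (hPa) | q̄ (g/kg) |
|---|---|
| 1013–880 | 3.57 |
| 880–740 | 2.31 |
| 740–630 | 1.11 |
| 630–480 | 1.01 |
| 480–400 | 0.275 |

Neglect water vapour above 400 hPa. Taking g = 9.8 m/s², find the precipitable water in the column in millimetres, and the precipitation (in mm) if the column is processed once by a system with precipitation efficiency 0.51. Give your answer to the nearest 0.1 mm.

Precipitable water is the column-integrated vapour mass per unit area: PW = (1/g) Σ q̄ Δp, with q in kg/kg and Δp in Pa (1 kg/m² of water = 1 mm).
Layer 1013–880 hPa: Δp = 133 hPa = 13300 Pa, q̄ = 0.00357 kg/kg → 0.00357 × 13300 / 9.8 = 4.84 mm
Layer 880–740 hPa: Δp = 140 hPa = 14000 Pa, q̄ = 0.00231 kg/kg → 0.00231 × 14000 / 9.8 = 3.30 mm
Layer 740–630 hPa: Δp = 110 hPa = 11000 Pa, q̄ = 0.00111 kg/kg → 0.00111 × 11000 / 9.8 = 1.25 mm
Layer 630–480 hPa: Δp = 150 hPa = 15000 Pa, q̄ = 0.00101 kg/kg → 0.00101 × 15000 / 9.8 = 1.55 mm
Layer 480–400 hPa: Δp = 80 hPa = 8000 Pa, q̄ = 0.000275 kg/kg → 0.000275 × 8000 / 9.8 = 0.22 mm
PW = 4.84 + 3.30 + 1.25 + 1.55 + 0.22 = 11.16 ≈ 11.2 mm.
Precipitation = ε × PW = 0.51 × 11.2 = 5.7 mm.

PW ≈ 11.2 mm; precipitation ≈ 5.7 mm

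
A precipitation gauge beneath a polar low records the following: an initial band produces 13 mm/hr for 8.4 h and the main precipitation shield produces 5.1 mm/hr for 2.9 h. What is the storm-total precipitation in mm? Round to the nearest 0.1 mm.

total ≈ 124.0 mm

Total = Σ Rᵢ Δtᵢ = 13 × 8.4 + 5.1 × 2.9
      = 109.2 + 14.79 = 124.0 mm.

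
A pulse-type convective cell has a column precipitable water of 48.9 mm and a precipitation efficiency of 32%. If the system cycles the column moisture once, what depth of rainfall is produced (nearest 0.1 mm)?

rainfall ≈ 15.6 mm

Rainfall = ε × PW = 0.32 × 48.9 = 15.6 mm.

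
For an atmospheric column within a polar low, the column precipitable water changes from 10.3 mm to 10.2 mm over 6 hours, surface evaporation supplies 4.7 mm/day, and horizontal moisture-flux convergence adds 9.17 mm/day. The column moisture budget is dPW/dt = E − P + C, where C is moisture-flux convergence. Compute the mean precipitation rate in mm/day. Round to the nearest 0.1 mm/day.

P ≈ 14.3 mm/day

dPW/dt = (10.2 − 10.3) mm / (6/24 day) = -0.400 mm/day.
P = E + C − dPW/dt = 4.7 + (9.17) − (-0.400) = 14.3 mm/day.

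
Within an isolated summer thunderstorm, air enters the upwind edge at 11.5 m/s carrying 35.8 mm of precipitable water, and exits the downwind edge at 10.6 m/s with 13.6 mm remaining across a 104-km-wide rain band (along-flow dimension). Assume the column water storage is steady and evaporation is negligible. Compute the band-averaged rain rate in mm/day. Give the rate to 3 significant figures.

Column moisture flux per unit crosswind length is F = V × PW.
Inflow: F_in = 11.5 × 35.8 = 411.7 mm·m/s
Outflow: F_out = 10.6 × 13.6 = 144.16 mm·m/s
Steady-state rate R = (F_in − F_out)/L = (411.7 − 144.16) / 104000 m = 2.572e-03 mm/s.
R = 2.572e-03 × 3600 × 24 = 222 mm/day.

R ≈ 222 mm/day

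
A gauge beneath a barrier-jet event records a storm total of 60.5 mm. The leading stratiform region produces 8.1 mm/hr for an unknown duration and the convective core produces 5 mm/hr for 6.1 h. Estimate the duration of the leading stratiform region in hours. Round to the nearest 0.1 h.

duration ≈ 3.7 h

Known phases: 5 × 6.1 = 30.5 mm.
Remaining depth = 60.5 − 30.5 = 30 mm.
Duration = 30 / 8.1 = 3.7 h.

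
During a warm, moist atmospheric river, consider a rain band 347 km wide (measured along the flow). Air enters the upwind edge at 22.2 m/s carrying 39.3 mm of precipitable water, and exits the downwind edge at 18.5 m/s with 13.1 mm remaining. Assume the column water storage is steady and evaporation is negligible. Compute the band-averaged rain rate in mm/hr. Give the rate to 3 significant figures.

R ≈ 6.54 mm/hr

Column moisture flux per unit crosswind length is F = V × PW.
Inflow: F_in = 22.2 × 39.3 = 872.46 mm·m/s
Outflow: F_out = 18.5 × 13.1 = 242.35 mm·m/s
Steady-state rate R = (F_in − F_out)/L = (872.46 − 242.35) / 347000 m = 1.816e-03 mm/s.
R = 1.816e-03 × 3600 = 6.54 mm/hr.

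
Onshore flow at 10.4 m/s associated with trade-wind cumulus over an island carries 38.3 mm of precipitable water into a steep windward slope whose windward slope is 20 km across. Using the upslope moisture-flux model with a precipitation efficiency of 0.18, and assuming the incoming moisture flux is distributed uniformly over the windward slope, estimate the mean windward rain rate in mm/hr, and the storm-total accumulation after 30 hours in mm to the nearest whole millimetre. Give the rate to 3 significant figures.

Incoming column moisture flux per unit ridge length: F = V × PW = 10.4 × 38.3 = 398.32 mm·m/s.
Spread over the 20 km slope with efficiency ε = 0.18: R = ε·F/W = 0.18 × 398.32 / 20000 m = 3.585e-03 mm/s.
R = 3.585e-03 × 3600 = 12.9 mm/hr.
Over 30 h: total = 12.9 × 30 = 387 mm.

R ≈ 12.9 mm/hr; total ≈ 387 mm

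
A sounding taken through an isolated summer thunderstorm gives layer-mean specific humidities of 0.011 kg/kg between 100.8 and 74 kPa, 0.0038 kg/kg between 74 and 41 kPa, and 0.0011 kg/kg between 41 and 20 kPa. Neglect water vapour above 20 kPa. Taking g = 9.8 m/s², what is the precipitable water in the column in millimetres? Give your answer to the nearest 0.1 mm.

Precipitable water is the column-integrated vapour mass per unit area: PW = (1/g) Σ q̄ Δp, with q in kg/kg and Δp in Pa (1 kg/m² of water = 1 mm).
Layer 100.8–74 kPa: Δp = 268 hPa = 26800 Pa, q̄ = 0.011 kg/kg → 0.011 × 26800 / 9.8 = 30.08 mm
Layer 74–41 kPa: Δp = 330 hPa = 33000 Pa, q̄ = 0.0038 kg/kg → 0.0038 × 33000 / 9.8 = 12.80 mm
Layer 41–20 kPa: Δp = 210 hPa = 21000 Pa, q̄ = 0.0011 kg/kg → 0.0011 × 21000 / 9.8 = 2.36 mm
PW = 30.08 + 12.80 + 2.36 = 45.24 ≈ 45.2 mm.

PW ≈ 45.2 mm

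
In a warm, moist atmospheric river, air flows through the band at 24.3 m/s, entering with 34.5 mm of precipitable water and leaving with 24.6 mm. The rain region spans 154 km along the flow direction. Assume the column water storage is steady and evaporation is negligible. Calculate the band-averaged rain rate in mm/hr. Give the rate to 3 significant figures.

Column moisture flux per unit crosswind length is F = V × PW.
Inflow: F_in = 24.3 × 34.5 = 838.35 mm·m/s
Outflow: F_out = 24.3 × 24.6 = 597.78 mm·m/s
Steady-state rate R = (F_in − F_out)/L = (838.35 − 597.78) / 154000 m = 1.562e-03 mm/s.
R = 1.562e-03 × 3600 = 5.62 mm/hr.

R ≈ 5.62 mm/hr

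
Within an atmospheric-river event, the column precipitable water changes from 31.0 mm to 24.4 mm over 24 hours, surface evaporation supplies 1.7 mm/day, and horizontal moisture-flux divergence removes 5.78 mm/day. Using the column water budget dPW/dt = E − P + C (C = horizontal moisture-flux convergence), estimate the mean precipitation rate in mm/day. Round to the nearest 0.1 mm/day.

P ≈ 2.5 mm/day

dPW/dt = (24.4 − 31.0) mm / (24/24 day) = -6.600 mm/day.
P = E + C − dPW/dt = 1.7 + (-5.78) − (-6.600) = 2.5 mm/day.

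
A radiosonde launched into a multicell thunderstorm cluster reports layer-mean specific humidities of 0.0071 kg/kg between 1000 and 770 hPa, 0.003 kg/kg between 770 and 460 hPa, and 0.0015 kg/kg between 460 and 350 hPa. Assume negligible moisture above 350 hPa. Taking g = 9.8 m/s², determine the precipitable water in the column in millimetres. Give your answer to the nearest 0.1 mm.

PW ≈ 27.8 mm

Precipitable water is the column-integrated vapour mass per unit area: PW = (1/g) Σ q̄ Δp, with q in kg/kg and Δp in Pa (1 kg/m² of water = 1 mm).
Layer 1000–770 hPa: Δp = 230 hPa = 23000 Pa, q̄ = 0.0071 kg/kg → 0.0071 × 23000 / 9.8 = 16.66 mm
Layer 770–460 hPa: Δp = 310 hPa = 31000 Pa, q̄ = 0.003 kg/kg → 0.003 × 31000 / 9.8 = 9.49 mm
Layer 460–350 hPa: Δp = 110 hPa = 11000 Pa, q̄ = 0.0015 kg/kg → 0.0015 × 11000 / 9.8 = 1.68 mm
PW = 16.66 + 9.49 + 1.68 = 27.83 ≈ 27.8 mm.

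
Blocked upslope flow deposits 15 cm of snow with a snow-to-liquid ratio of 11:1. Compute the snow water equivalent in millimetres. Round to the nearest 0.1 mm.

SWE ≈ 13.6 mm

SWE = snow depth / ratio = 15 cm / 11 = 1.364 cm = 13.6 mm.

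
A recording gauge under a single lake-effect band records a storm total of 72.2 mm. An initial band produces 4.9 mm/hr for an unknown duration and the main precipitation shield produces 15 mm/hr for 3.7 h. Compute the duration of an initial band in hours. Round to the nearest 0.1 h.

duration ≈ 3.4 h

Known phases: 15 × 3.7 = 55.5 mm.
Remaining depth = 72.2 − 55.5 = 16.7 mm.
Duration = 16.7 / 4.9 = 3.4 h.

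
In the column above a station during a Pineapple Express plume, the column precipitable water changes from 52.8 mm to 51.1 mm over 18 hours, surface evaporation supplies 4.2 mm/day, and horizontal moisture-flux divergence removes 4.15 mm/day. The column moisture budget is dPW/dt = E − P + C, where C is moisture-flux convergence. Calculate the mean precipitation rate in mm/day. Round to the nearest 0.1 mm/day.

dPW/dt = (51.1 − 52.8) mm / (18/24 day) = -2.267 mm/day.
P = E + C − dPW/dt = 4.2 + (-4.15) − (-2.267) = 2.3 mm/day.

P ≈ 2.3 mm/day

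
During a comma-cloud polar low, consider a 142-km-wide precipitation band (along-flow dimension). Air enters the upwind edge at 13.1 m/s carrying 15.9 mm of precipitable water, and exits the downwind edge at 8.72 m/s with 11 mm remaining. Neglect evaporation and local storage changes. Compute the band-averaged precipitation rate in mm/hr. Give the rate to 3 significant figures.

R ≈ 2.85 mm/hr

Column moisture flux per unit crosswind length is F = V × PW.
Inflow: F_in = 13.1 × 15.9 = 208.29 mm·m/s
Outflow: F_out = 8.72 × 11 = 95.92 mm·m/s
Steady-state rate R = (F_in − F_out)/L = (208.29 − 95.92) / 142000 m = 7.913e-04 mm/s.
R = 7.913e-04 × 3600 = 2.85 mm/hr.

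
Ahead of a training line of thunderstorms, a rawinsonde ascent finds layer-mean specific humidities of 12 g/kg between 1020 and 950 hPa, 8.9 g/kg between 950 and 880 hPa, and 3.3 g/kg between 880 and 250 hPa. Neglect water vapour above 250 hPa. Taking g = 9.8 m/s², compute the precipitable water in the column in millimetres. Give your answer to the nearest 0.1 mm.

PW ≈ 36.1 mm

Precipitable water is the column-integrated vapour mass per unit area: PW = (1/g) Σ q̄ Δp, with q in kg/kg and Δp in Pa (1 kg/m² of water = 1 mm).
Layer 1020–950 hPa: Δp = 70 hPa = 7000 Pa, q̄ = 0.012 kg/kg → 0.012 × 7000 / 9.8 = 8.57 mm
Layer 950–880 hPa: Δp = 70 hPa = 7000 Pa, q̄ = 0.0089 kg/kg → 0.0089 × 7000 / 9.8 = 6.36 mm
Layer 880–250 hPa: Δp = 630 hPa = 63000 Pa, q̄ = 0.0033 kg/kg → 0.0033 × 63000 / 9.8 = 21.21 mm
PW = 8.57 + 6.36 + 21.21 = 36.14 ≈ 36.1 mm.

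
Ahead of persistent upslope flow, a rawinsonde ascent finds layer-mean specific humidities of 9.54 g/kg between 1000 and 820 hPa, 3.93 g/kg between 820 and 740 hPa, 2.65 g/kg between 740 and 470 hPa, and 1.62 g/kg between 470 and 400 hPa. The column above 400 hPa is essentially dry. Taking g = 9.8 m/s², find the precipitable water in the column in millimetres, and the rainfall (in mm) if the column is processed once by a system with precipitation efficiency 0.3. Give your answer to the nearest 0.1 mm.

Precipitable water is the column-integrated vapour mass per unit area: PW = (1/g) Σ q̄ Δp, with q in kg/kg and Δp in Pa (1 kg/m² of water = 1 mm).
Layer 1000–820 hPa: Δp = 180 hPa = 18000 Pa, q̄ = 0.00954 kg/kg → 0.00954 × 18000 / 9.8 = 17.52 mm
Layer 820–740 hPa: Δp = 80 hPa = 8000 Pa, q̄ = 0.00393 kg/kg → 0.00393 × 8000 / 9.8 = 3.21 mm
Layer 740–470 hPa: Δp = 270 hPa = 27000 Pa, q̄ = 0.00265 kg/kg → 0.00265 × 27000 / 9.8 = 7.30 mm
Layer 470–400 hPa: Δp = 70 hPa = 7000 Pa, q̄ = 0.00162 kg/kg → 0.00162 × 7000 / 9.8 = 1.16 mm
PW = 17.52 + 3.21 + 7.30 + 1.16 = 29.19 ≈ 29.2 mm.
Rainfall = ε × PW = 0.3 × 29.2 = 8.8 mm.

PW ≈ 29.2 mm; rainfall ≈ 8.8 mm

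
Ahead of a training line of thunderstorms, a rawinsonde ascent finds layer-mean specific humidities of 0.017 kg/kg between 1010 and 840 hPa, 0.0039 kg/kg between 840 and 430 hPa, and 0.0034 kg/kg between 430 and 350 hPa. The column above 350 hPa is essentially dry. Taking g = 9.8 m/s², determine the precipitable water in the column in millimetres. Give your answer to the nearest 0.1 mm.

Precipitable water is the column-integrated vapour mass per unit area: PW = (1/g) Σ q̄ Δp, with q in kg/kg and Δp in Pa (1 kg/m² of water = 1 mm).
Layer 1010–840 hPa: Δp = 170 hPa = 17000 Pa, q̄ = 0.017 kg/kg → 0.017 × 17000 / 9.8 = 29.49 mm
Layer 840–430 hPa: Δp = 410 hPa = 41000 Pa, q̄ = 0.0039 kg/kg → 0.0039 × 41000 / 9.8 = 16.32 mm
Layer 430–350 hPa: Δp = 80 hPa = 8000 Pa, q̄ = 0.0034 kg/kg → 0.0034 × 8000 / 9.8 = 2.78 mm
PW = 29.49 + 16.32 + 2.78 = 48.59 ≈ 48.6 mm.

PW ≈ 48.6 mm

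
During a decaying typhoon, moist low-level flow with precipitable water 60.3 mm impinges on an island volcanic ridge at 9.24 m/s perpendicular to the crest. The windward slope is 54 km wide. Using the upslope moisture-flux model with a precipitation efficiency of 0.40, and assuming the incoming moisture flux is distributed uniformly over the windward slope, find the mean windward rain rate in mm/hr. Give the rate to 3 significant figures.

R ≈ 14.9 mm/hr

Incoming column moisture flux per unit ridge length: F = V × PW = 9.24 × 60.3 = 557.172 mm·m/s.
Spread over the 54 km slope with efficiency ε = 0.40: R = ε·F/W = 0.40 × 557.172 / 54000 m = 4.127e-03 mm/s.
R = 4.127e-03 × 3600 = 14.9 mm/hr.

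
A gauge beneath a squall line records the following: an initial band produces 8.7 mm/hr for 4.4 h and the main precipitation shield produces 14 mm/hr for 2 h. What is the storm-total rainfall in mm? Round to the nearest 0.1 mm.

total ≈ 66.3 mm

Total = Σ Rᵢ Δtᵢ = 8.7 × 4.4 + 14 × 2
      = 38.28 + 28 = 66.3 mm.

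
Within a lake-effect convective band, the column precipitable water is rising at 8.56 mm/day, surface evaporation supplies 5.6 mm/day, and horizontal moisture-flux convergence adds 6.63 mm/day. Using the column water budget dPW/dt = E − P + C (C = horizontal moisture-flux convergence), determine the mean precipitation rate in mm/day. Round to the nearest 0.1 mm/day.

P ≈ 3.7 mm/day

dPW/dt = +8.56 mm/day.
P = E + C − dPW/dt = 5.6 + (6.63) − (+8.56) = 3.7 mm/day.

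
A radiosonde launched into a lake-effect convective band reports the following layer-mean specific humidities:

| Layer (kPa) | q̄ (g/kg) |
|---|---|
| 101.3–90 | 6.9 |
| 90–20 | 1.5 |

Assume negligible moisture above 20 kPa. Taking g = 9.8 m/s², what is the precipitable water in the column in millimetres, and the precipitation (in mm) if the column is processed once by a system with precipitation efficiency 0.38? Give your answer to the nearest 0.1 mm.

Precipitable water is the column-integrated vapour mass per unit area: PW = (1/g) Σ q̄ Δp, with q in kg/kg and Δp in Pa (1 kg/m² of water = 1 mm).
Layer 101.3–90 kPa: Δp = 113 hPa = 11300 Pa, q̄ = 0.0069 kg/kg → 0.0069 × 11300 / 9.8 = 7.96 mm
Layer 90–20 kPa: Δp = 700 hPa = 70000 Pa, q̄ = 0.0015 kg/kg → 0.0015 × 70000 / 9.8 = 10.71 mm
PW = 7.96 + 10.71 = 18.67 ≈ 18.7 mm.
Precipitation = ε × PW = 0.38 × 18.7 = 7.1 mm.

PW ≈ 18.7 mm; precipitation ≈ 7.1 mm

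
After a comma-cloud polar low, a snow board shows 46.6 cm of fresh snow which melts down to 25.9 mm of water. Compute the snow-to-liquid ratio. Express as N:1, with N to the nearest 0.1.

ratio ≈ 18.0

Ratio = snow depth / SWE = 466 mm / 25.9 mm = 18.0, i.e. 18.0:1.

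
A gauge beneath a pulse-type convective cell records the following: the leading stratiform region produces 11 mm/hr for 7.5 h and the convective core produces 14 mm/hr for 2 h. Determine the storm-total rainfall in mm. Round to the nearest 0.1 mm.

total ≈ 110.5 mm

Total = Σ Rᵢ Δtᵢ = 11 × 7.5 + 14 × 2
      = 82.5 + 28 = 110.5 mm.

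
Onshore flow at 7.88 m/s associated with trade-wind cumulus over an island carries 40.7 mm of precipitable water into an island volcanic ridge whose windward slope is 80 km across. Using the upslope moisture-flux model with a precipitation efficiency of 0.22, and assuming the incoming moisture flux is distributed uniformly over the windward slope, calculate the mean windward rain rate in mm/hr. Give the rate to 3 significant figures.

Incoming column moisture flux per unit ridge length: F = V × PW = 7.88 × 40.7 = 320.716 mm·m/s.
Spread over the 80 km slope with efficiency ε = 0.22: R = ε·F/W = 0.22 × 320.716 / 80000 m = 8.820e-04 mm/s.
R = 8.820e-04 × 3600 = 3.18 mm/hr.

R ≈ 3.18 mm/hr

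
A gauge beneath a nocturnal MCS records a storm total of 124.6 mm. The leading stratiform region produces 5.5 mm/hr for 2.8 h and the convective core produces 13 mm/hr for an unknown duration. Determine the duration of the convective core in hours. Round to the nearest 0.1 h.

Known phases: 5.5 × 2.8 = 15.4 mm.
Remaining depth = 124.6 − 15.4 = 109.2 mm.
Duration = 109.2 / 13 = 8.4 h.

duration ≈ 8.4 h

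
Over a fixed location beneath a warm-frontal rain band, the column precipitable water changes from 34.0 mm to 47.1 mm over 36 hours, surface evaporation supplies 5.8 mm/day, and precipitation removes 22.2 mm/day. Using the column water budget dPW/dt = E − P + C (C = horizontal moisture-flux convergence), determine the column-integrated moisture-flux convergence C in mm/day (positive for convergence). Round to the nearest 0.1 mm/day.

C ≈ 25.1 mm/day

dPW/dt = (47.1 − 34.0) mm / (36/24 day) = +8.733 mm/day.
C = dPW/dt − E + P = (+8.733) − 5.8 + 22.2 = 25.1 mm/day.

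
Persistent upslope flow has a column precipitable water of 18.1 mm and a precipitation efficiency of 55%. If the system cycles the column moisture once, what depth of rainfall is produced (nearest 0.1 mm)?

rainfall ≈ 10.0 mm

Rainfall = ε × PW = 0.55 × 18.1 = 10.0 mm.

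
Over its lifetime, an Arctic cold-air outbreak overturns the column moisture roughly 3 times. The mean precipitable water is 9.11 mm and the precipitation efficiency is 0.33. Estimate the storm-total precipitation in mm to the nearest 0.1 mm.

precipitation ≈ 9.0 mm

Each cycle deposits ε × PW = 0.33 × 9.11 = 3.0063 mm.
Over 3 cycles: 3 × 3.0063 = 9.0 mm.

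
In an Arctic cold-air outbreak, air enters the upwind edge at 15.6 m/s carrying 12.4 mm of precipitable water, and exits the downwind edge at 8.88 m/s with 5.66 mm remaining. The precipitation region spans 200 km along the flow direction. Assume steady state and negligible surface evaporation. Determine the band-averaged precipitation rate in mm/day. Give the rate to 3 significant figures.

Column moisture flux per unit crosswind length is F = V × PW.
Inflow: F_in = 15.6 × 12.4 = 193.44 mm·m/s
Outflow: F_out = 8.88 × 5.66 = 50.2608 mm·m/s
Steady-state rate R = (F_in − F_out)/L = (193.44 − 50.2608) / 200000 m = 7.159e-04 mm/s.
R = 7.159e-04 × 3600 × 24 = 61.9 mm/day.

R ≈ 61.9 mm/day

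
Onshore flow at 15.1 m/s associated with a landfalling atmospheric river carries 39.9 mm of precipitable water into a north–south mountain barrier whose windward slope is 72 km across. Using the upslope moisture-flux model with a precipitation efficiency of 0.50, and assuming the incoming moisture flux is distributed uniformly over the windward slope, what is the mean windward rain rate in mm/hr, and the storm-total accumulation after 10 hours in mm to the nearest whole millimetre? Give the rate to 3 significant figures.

Incoming column moisture flux per unit ridge length: F = V × PW = 15.1 × 39.9 = 602.49 mm·m/s.
Spread over the 72 km slope with efficiency ε = 0.50: R = ε·F/W = 0.50 × 602.49 / 72000 m = 4.184e-03 mm/s.
R = 4.184e-03 × 3600 = 15.1 mm/hr.
Over 10 h: total = 15.1 × 10 = 151 mm.

R ≈ 15.1 mm/hr; total ≈ 151 mm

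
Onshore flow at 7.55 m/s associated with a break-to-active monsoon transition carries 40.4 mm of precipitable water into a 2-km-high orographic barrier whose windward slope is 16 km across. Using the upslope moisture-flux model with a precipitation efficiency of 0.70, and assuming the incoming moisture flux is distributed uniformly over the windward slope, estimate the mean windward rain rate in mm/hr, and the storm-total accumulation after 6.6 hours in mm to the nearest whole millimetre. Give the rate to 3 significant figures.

R ≈ 48.0 mm/hr; total ≈ 317 mm

Incoming column moisture flux per unit ridge length: F = V × PW = 7.55 × 40.4 = 305.02 mm·m/s.
Spread over the 16 km slope with efficiency ε = 0.70: R = ε·F/W = 0.70 × 305.02 / 16000 m = 1.334e-02 mm/s.
R = 1.334e-02 × 3600 = 48.0 mm/hr.
Over 6.6 h: total = 48.0 × 6.6 = 316.8 ≈ 317 mm.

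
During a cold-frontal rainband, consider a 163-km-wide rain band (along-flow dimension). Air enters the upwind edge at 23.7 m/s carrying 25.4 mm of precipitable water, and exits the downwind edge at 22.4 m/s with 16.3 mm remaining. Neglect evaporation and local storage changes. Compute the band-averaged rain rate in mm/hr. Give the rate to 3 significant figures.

Column moisture flux per unit crosswind length is F = V × PW.
Inflow: F_in = 23.7 × 25.4 = 601.98 mm·m/s
Outflow: F_out = 22.4 × 16.3 = 365.12 mm·m/s
Steady-state rate R = (F_in − F_out)/L = (601.98 − 365.12) / 163000 m = 1.453e-03 mm/s.
R = 1.453e-03 × 3600 = 5.23 mm/hr.

R ≈ 5.23 mm/hr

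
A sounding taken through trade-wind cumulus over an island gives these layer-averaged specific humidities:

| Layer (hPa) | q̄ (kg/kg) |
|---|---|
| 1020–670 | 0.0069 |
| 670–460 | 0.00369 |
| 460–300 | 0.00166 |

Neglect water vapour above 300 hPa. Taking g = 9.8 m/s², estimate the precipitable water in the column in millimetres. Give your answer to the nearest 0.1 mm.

PW ≈ 35.3 mm

Precipitable water is the column-integrated vapour mass per unit area: PW = (1/g) Σ q̄ Δp, with q in kg/kg and Δp in Pa (1 kg/m² of water = 1 mm).
Layer 1020–670 hPa: Δp = 350 hPa = 35000 Pa, q̄ = 0.0069 kg/kg → 0.0069 × 35000 / 9.8 = 24.64 mm
Layer 670–460 hPa: Δp = 210 hPa = 21000 Pa, q̄ = 0.00369 kg/kg → 0.00369 × 21000 / 9.8 = 7.91 mm
Layer 460–300 hPa: Δp = 160 hPa = 16000 Pa, q̄ = 0.00166 kg/kg → 0.00166 × 16000 / 9.8 = 2.71 mm
PW = 24.64 + 7.91 + 2.71 = 35.26 ≈ 35.3 mm.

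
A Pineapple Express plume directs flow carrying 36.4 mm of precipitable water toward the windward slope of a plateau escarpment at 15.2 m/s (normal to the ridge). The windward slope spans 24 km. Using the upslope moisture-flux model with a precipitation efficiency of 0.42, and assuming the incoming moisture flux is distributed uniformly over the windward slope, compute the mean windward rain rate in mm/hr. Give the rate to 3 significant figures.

Incoming column moisture flux per unit ridge length: F = V × PW = 15.2 × 36.4 = 553.28 mm·m/s.
Spread over the 24 km slope with efficiency ε = 0.42: R = ε·F/W = 0.42 × 553.28 / 24000 m = 9.682e-03 mm/s.
R = 9.682e-03 × 3600 = 34.9 mm/hr.

R ≈ 34.9 mm/hr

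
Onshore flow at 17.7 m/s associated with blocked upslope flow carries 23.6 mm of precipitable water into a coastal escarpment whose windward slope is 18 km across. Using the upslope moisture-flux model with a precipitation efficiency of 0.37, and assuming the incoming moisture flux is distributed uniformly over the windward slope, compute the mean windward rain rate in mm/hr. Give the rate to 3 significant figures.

Incoming column moisture flux per unit ridge length: F = V × PW = 17.7 × 23.6 = 417.72 mm·m/s.
Spread over the 18 km slope with efficiency ε = 0.37: R = ε·F/W = 0.37 × 417.72 / 18000 m = 8.586e-03 mm/s.
R = 8.586e-03 × 3600 = 30.9 mm/hr.

R ≈ 30.9 mm/hr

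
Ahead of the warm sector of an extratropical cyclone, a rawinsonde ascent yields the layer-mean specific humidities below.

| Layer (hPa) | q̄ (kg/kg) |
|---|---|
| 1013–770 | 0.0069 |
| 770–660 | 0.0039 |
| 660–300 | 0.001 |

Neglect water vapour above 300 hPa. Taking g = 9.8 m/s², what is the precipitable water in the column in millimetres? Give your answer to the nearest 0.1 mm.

Precipitable water is the column-integrated vapour mass per unit area: PW = (1/g) Σ q̄ Δp, with q in kg/kg and Δp in Pa (1 kg/m² of water = 1 mm).
Layer 1013–770 hPa: Δp = 243 hPa = 24300 Pa, q̄ = 0.0069 kg/kg → 0.0069 × 24300 / 9.8 = 17.11 mm
Layer 770–660 hPa: Δp = 110 hPa = 11000 Pa, q̄ = 0.0039 kg/kg → 0.0039 × 11000 / 9.8 = 4.38 mm
Layer 660–300 hPa: Δp = 360 hPa = 36000 Pa, q̄ = 0.001 kg/kg → 0.001 × 36000 / 9.8 = 3.67 mm
PW = 17.11 + 4.38 + 3.67 = 25.16 ≈ 25.2 mm.

PW ≈ 25.2 mm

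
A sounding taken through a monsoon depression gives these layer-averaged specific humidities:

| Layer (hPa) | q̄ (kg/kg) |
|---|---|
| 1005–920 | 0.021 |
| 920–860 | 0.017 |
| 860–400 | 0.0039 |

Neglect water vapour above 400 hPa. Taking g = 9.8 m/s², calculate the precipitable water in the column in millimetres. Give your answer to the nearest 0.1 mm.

Precipitable water is the column-integrated vapour mass per unit area: PW = (1/g) Σ q̄ Δp, with q in kg/kg and Δp in Pa (1 kg/m² of water = 1 mm).
Layer 1005–920 hPa: Δp = 85 hPa = 8500 Pa, q̄ = 0.021 kg/kg → 0.021 × 8500 / 9.8 = 18.21 mm
Layer 920–860 hPa: Δp = 60 hPa = 6000 Pa, q̄ = 0.017 kg/kg → 0.017 × 6000 / 9.8 = 10.41 mm
Layer 860–400 hPa: Δp = 460 hPa = 46000 Pa, q̄ = 0.0039 kg/kg → 0.0039 × 46000 / 9.8 = 18.31 mm
PW = 18.21 + 10.41 + 18.31 = 46.93 ≈ 46.9 mm.

PW ≈ 46.9 mm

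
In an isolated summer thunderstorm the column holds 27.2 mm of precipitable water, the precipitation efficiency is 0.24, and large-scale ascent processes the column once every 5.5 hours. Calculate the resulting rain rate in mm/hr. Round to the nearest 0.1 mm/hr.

R ≈ 1.2 mm/hr

Each overturning extracts ε × PW = 0.24 × 27.2 = 6.528 mm.
Rate = ε·PW / τ = 6.528 / 5.5 h = 1.2 mm/hr.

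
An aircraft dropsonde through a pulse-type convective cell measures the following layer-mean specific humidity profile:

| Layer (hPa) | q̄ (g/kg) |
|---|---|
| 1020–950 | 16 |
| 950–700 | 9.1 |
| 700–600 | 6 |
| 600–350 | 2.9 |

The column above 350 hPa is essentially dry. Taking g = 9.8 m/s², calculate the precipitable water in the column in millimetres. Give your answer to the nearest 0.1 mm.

Precipitable water is the column-integrated vapour mass per unit area: PW = (1/g) Σ q̄ Δp, with q in kg/kg and Δp in Pa (1 kg/m² of water = 1 mm).
Layer 1020–950 hPa: Δp = 70 hPa = 7000 Pa, q̄ = 0.016 kg/kg → 0.016 × 7000 / 9.8 = 11.43 mm
Layer 950–700 hPa: Δp = 250 hPa = 25000 Pa, q̄ = 0.0091 kg/kg → 0.0091 × 25000 / 9.8 = 23.21 mm
Layer 700–600 hPa: Δp = 100 hPa = 10000 Pa, q̄ = 0.006 kg/kg → 0.006 × 10000 / 9.8 = 6.12 mm
Layer 600–350 hPa: Δp = 250 hPa = 25000 Pa, q̄ = 0.0029 kg/kg → 0.0029 × 25000 / 9.8 = 7.40 mm
PW = 11.43 + 23.21 + 6.12 + 7.40 = 48.16 ≈ 48.2 mm.

PW ≈ 48.2 mm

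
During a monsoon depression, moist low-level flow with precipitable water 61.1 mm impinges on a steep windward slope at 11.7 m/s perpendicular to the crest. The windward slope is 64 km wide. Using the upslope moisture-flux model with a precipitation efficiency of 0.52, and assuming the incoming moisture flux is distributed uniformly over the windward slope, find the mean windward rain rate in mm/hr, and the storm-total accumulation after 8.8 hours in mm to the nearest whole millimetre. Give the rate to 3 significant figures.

Incoming column moisture flux per unit ridge length: F = V × PW = 11.7 × 61.1 = 714.87 mm·m/s.
Spread over the 64 km slope with efficiency ε = 0.52: R = ε·F/W = 0.52 × 714.87 / 64000 m = 5.808e-03 mm/s.
R = 5.808e-03 × 3600 = 20.9 mm/hr.
Over 8.8 h: total = 20.9 × 8.8 = 183.92 ≈ 184 mm.

R ≈ 20.9 mm/hr; total ≈ 184 mm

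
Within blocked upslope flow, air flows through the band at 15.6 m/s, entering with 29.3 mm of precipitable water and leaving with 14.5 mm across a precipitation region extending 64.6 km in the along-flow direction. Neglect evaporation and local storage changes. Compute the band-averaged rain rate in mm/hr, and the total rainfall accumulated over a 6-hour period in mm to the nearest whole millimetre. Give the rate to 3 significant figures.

R ≈ 12.9 mm/hr; total ≈ 77 mm

Column moisture flux per unit crosswind length is F = V × PW.
Inflow: F_in = 15.6 × 29.3 = 457.08 mm·m/s
Outflow: F_out = 15.6 × 14.5 = 226.2 mm·m/s
Steady-state rate R = (F_in − F_out)/L = (457.08 − 226.2) / 64600 m = 3.574e-03 mm/s.
R = 3.574e-03 × 3600 = 12.9 mm/hr.
Over 6 h: total = 12.9 × 6 = 77.4 ≈ 77 mm.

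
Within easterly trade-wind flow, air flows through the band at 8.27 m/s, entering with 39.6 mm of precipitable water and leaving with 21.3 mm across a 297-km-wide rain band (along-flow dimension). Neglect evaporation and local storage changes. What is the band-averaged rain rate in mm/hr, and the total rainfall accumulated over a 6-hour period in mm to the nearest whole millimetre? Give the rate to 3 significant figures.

R ≈ 1.83 mm/hr; total ≈ 11 mm

Column moisture flux per unit crosswind length is F = V × PW.
Inflow: F_in = 8.27 × 39.6 = 327.492 mm·m/s
Outflow: F_out = 8.27 × 21.3 = 176.151 mm·m/s
Steady-state rate R = (F_in − F_out)/L = (327.492 − 176.151) / 297000 m = 5.096e-04 mm/s.
R = 5.096e-04 × 3600 = 1.83 mm/hr.
Over 6 h: total = 1.83 × 6 = 10.98 ≈ 11 mm.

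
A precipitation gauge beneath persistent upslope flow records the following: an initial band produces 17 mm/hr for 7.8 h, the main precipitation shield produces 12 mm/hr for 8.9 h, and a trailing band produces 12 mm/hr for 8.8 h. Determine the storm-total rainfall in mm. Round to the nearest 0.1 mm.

Total = Σ Rᵢ Δtᵢ = 17 × 7.8 + 12 × 8.9 + 12 × 8.8
      = 132.6 + 106.8 + 105.6 = 345.0 mm.

total ≈ 345.0 mm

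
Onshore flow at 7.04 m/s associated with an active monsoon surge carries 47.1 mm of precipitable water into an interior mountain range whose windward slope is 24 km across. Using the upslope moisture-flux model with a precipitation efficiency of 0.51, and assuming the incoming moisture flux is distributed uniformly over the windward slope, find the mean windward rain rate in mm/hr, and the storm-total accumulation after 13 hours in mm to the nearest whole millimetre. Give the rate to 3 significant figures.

Incoming column moisture flux per unit ridge length: F = V × PW = 7.04 × 47.1 = 331.584 mm·m/s.
Spread over the 24 km slope with efficiency ε = 0.51: R = ε·F/W = 0.51 × 331.584 / 24000 m = 7.046e-03 mm/s.
R = 7.046e-03 × 3600 = 25.4 mm/hr.
Over 13 h: total = 25.4 × 13 = 330.2 ≈ 330 mm.

R ≈ 25.4 mm/hr; total ≈ 330 mm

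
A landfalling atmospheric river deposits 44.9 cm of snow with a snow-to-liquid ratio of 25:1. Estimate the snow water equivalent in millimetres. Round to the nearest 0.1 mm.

SWE ≈ 18.0 mm

SWE = snow depth / ratio = 44.9 cm / 25 = 1.796 cm = 18.0 mm.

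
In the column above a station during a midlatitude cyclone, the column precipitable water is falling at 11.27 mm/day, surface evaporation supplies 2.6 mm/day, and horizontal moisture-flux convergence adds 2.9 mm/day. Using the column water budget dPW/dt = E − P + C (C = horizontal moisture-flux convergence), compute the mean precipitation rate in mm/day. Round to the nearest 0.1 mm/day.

dPW/dt = -11.27 mm/day.
P = E + C − dPW/dt = 2.6 + (2.9) − (-11.27) = 16.8 mm/day.

P ≈ 16.8 mm/day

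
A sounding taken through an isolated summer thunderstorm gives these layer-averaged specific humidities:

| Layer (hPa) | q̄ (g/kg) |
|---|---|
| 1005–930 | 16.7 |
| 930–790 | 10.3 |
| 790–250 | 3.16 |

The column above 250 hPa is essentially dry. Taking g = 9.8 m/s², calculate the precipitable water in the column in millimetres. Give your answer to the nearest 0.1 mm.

PW ≈ 44.9 mm

Precipitable water is the column-integrated vapour mass per unit area: PW = (1/g) Σ q̄ Δp, with q in kg/kg and Δp in Pa (1 kg/m² of water = 1 mm).
Layer 1005–930 hPa: Δp = 75 hPa = 7500 Pa, q̄ = 0.0167 kg/kg → 0.0167 × 7500 / 9.8 = 12.78 mm
Layer 930–790 hPa: Δp = 140 hPa = 14000 Pa, q̄ = 0.0103 kg/kg → 0.0103 × 14000 / 9.8 = 14.71 mm
Layer 790–250 hPa: Δp = 540 hPa = 54000 Pa, q̄ = 0.00316 kg/kg → 0.00316 × 54000 / 9.8 = 17.41 mm
PW = 12.78 + 14.71 + 17.41 = 44.90 ≈ 44.9 mm.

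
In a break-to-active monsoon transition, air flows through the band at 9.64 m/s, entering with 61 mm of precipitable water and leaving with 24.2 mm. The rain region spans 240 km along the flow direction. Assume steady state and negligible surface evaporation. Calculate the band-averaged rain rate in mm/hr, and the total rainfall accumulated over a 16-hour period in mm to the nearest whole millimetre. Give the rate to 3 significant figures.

Column moisture flux per unit crosswind length is F = V × PW.
Inflow: F_in = 9.64 × 61 = 588.04 mm·m/s
Outflow: F_out = 9.64 × 24.2 = 233.288 mm·m/s
Steady-state rate R = (F_in − F_out)/L = (588.04 − 233.288) / 240000 m = 1.478e-03 mm/s.
R = 1.478e-03 × 3600 = 5.32 mm/hr.
Over 16 h: total = 5.32 × 16 = 85.12 ≈ 85 mm.

R ≈ 5.32 mm/hr; total ≈ 85 mm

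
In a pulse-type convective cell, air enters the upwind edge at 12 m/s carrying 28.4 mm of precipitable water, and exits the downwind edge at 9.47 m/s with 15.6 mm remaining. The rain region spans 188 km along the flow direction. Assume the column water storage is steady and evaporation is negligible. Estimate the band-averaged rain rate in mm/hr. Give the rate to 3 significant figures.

R ≈ 3.70 mm/hr

Column moisture flux per unit crosswind length is F = V × PW.
Inflow: F_in = 12 × 28.4 = 340.8 mm·m/s
Outflow: F_out = 9.47 × 15.6 = 147.732 mm·m/s
Steady-state rate R = (F_in − F_out)/L = (340.8 − 147.732) / 188000 m = 1.027e-03 mm/s.
R = 1.027e-03 × 3600 = 3.70 mm/hr.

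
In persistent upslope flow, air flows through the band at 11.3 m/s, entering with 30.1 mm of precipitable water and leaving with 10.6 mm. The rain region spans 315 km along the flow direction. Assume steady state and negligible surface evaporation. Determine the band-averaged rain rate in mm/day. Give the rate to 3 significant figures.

R ≈ 60.4 mm/day

Column moisture flux per unit crosswind length is F = V × PW.
Inflow: F_in = 11.3 × 30.1 = 340.13 mm·m/s
Outflow: F_out = 11.3 × 10.6 = 119.78 mm·m/s
Steady-state rate R = (F_in − F_out)/L = (340.13 − 119.78) / 315000 m = 6.995e-04 mm/s.
R = 6.995e-04 × 3600 × 24 = 60.4 mm/day.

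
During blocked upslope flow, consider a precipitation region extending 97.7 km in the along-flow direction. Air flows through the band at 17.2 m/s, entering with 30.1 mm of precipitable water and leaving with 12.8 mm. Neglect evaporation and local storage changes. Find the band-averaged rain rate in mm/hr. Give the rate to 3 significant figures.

Column moisture flux per unit crosswind length is F = V × PW.
Inflow: F_in = 17.2 × 30.1 = 517.72 mm·m/s
Outflow: F_out = 17.2 × 12.8 = 220.16 mm·m/s
Steady-state rate R = (F_in − F_out)/L = (517.72 − 220.16) / 97700 m = 3.046e-03 mm/s.
R = 3.046e-03 × 3600 = 11.0 mm/hr.

R ≈ 11.0 mm/hr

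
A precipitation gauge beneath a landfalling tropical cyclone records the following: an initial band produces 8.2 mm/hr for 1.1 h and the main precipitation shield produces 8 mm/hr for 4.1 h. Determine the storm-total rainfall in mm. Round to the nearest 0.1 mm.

Total = Σ Rᵢ Δtᵢ = 8.2 × 1.1 + 8 × 4.1
      = 9.02 + 32.8 = 41.8 mm.

total ≈ 41.8 mm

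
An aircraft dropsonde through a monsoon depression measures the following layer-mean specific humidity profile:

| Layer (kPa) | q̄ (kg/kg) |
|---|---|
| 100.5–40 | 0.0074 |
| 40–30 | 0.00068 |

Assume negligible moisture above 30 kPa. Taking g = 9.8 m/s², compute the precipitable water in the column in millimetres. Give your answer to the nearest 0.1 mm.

PW ≈ 46.4 mm

Precipitable water is the column-integrated vapour mass per unit area: PW = (1/g) Σ q̄ Δp, with q in kg/kg and Δp in Pa (1 kg/m² of water = 1 mm).
Layer 100.5–40 kPa: Δp = 605 hPa = 60500 Pa, q̄ = 0.0074 kg/kg → 0.0074 × 60500 / 9.8 = 45.68 mm
Layer 40–30 kPa: Δp = 100 hPa = 10000 Pa, q̄ = 0.00068 kg/kg → 0.00068 × 10000 / 9.8 = 0.69 mm
PW = 45.68 + 0.69 = 46.37 ≈ 46.4 mm.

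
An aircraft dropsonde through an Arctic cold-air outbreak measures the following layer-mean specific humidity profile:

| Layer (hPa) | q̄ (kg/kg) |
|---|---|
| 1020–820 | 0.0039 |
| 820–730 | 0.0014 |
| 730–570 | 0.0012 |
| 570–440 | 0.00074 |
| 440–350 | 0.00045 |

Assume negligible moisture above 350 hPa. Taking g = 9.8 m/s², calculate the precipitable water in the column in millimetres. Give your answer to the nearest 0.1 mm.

PW ≈ 12.6 mm

Precipitable water is the column-integrated vapour mass per unit area: PW = (1/g) Σ q̄ Δp, with q in kg/kg and Δp in Pa (1 kg/m² of water = 1 mm).
Layer 1020–820 hPa: Δp = 200 hPa = 20000 Pa, q̄ = 0.0039 kg/kg → 0.0039 × 20000 / 9.8 = 7.96 mm
Layer 820–730 hPa: Δp = 90 hPa = 9000 Pa, q̄ = 0.0014 kg/kg → 0.0014 × 9000 / 9.8 = 1.29 mm
Layer 730–570 hPa: Δp = 160 hPa = 16000 Pa, q̄ = 0.0012 kg/kg → 0.0012 × 16000 / 9.8 = 1.96 mm
Layer 570–440 hPa: Δp = 130 hPa = 13000 Pa, q̄ = 0.00074 kg/kg → 0.00074 × 13000 / 9.8 = 0.98 mm
Layer 440–350 hPa: Δp = 90 hPa = 9000 Pa, q̄ = 0.00045 kg/kg → 0.00045 × 9000 / 9.8 = 0.41 mm
PW = 7.96 + 1.29 + 1.96 + 0.98 + 0.41 = 12.60 ≈ 12.6 mm.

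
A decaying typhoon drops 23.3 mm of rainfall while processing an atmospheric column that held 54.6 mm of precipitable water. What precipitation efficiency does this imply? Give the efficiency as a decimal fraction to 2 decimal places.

ε ≈ 0.43

ε = rainfall / PW = 23.3 / 54.6 = 0.43.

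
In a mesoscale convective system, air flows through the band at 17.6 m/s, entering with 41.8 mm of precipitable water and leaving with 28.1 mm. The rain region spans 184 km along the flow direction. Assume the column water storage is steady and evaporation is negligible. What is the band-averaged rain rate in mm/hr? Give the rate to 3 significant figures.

R ≈ 4.72 mm/hr

Column moisture flux per unit crosswind length is F = V × PW.
Inflow: F_in = 17.6 × 41.8 = 735.68 mm·m/s
Outflow: F_out = 17.6 × 28.1 = 494.56 mm·m/s
Steady-state rate R = (F_in − F_out)/L = (735.68 − 494.56) / 184000 m = 1.310e-03 mm/s.
R = 1.310e-03 × 3600 = 4.72 mm/hr.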